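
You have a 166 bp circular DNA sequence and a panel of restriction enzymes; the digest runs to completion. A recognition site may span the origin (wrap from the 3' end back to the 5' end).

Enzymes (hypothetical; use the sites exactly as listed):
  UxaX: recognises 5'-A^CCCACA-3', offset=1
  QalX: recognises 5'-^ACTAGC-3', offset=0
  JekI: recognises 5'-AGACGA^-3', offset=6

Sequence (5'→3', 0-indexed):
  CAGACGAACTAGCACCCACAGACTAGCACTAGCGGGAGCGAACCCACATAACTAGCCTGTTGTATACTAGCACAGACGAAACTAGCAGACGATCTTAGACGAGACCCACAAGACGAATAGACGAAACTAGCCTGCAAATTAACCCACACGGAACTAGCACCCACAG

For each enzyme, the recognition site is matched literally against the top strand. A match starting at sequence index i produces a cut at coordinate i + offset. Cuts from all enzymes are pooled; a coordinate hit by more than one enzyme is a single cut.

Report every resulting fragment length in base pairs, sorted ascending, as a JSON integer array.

Per-enzyme occurrences:
  UxaX (ACCCACA, off=1): starts [13, 41, 103, 141, 158] → cuts [14, 42, 104, 142, 159]
  QalX (ACTAGC, off=0): starts [7, 21, 27, 50, 65, 80, 125, 152] → cuts [7, 21, 27, 50, 65, 80, 125, 152]
  JekI (AGACGA, off=6): starts [1, 73, 86, 96, 110, 118] → cuts [7, 79, 92, 102, 116, 124]

Pooled cuts: [7, 14, 21, 27, 42, 50, 65, 79, 80, 92, 102, 104, 116, 124, 125, 142, 152, 159]

Fragments:
  7→14: 7 bp
  14→21: 7 bp
  21→27: 6 bp
  27→42: 15 bp
  42→50: 8 bp
  50→65: 15 bp
  65→79: 14 bp
  79→80: 1 bp
  80→92: 12 bp
  92→102: 10 bp
  102→104: 2 bp
  104→116: 12 bp
  116→124: 8 bp
  124→125: 1 bp
  125→142: 17 bp
  142→152: 10 bp
  152→159: 7 bp
  159→7 (wrap): 166-159+7 = 14 bp

[1,1,2,6,7,7,7,8,8,10,10,12,12,14,14,15,15,17]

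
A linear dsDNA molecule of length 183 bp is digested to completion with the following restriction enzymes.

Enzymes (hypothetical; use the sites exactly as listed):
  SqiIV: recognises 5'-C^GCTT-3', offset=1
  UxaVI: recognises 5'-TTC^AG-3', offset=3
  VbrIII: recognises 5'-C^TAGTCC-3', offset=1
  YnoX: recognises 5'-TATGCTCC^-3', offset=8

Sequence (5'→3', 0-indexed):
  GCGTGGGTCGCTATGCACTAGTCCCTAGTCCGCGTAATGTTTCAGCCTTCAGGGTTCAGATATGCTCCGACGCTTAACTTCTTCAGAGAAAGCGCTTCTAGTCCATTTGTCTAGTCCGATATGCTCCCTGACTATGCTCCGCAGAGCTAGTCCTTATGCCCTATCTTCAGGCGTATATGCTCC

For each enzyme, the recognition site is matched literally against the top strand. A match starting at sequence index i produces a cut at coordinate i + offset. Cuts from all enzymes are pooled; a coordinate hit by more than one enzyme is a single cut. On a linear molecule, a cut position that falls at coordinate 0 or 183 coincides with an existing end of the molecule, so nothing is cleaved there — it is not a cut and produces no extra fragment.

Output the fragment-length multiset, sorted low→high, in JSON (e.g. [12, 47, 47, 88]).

Scan for sites:
  SqiIV (CGCTT, off=1): starts [70, 92] → cuts [71, 93]
  UxaVI (TTCAG, off=3): starts [40, 47, 54, 81, 165] → cuts [43, 50, 57, 84, 168]
  VbrIII (CTAGTCC, off=1): starts [17, 24, 97, 110, 146] → cuts [18, 25, 98, 111, 147]
  YnoX (TATGCTCC, off=8): starts [60, 119, 132, 175] → cuts [68, 127, 140] (position 183 is a terminus of the linear molecule — no cut)

Pooled cuts: [18, 25, 43, 50, 57, 68, 71, 84, 93, 98, 111, 127, 140, 147, 168]

Fragments:
  [0,18): 18 bp
  [18,25): 7 bp
  [25,43): 18 bp
  [43,50): 7 bp
  [50,57): 7 bp
  [57,68): 11 bp
  [68,71): 3 bp
  [71,84): 13 bp
  [84,93): 9 bp
  [93,98): 5 bp
  [98,111): 13 bp
  [111,127): 16 bp
  [127,140): 13 bp
  [140,147): 7 bp
  [147,168): 21 bp
  [168,183): 15 bp

[3,5,7,7,7,7,9,11,13,13,13,15,16,18,18,21]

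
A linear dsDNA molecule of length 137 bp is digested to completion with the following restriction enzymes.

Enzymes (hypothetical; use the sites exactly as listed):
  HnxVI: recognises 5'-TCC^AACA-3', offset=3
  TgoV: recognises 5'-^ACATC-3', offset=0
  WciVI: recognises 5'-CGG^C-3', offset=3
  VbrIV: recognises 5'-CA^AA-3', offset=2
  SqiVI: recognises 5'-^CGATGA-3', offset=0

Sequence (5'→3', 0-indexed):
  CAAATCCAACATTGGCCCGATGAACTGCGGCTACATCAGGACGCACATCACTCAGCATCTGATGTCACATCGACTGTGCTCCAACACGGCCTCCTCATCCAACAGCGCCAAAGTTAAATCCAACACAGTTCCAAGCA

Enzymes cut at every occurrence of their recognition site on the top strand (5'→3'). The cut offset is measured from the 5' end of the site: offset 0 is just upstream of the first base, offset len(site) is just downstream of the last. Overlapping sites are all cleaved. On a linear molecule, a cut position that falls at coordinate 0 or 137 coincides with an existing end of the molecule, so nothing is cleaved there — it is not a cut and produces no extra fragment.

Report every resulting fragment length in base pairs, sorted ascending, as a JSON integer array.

[2,2,5,7,10,10,11,11,12,13,16,16,22]

Site scan:
  HnxVI TCCAACA/3: at [4, 79, 97, 118] ⇒ [7, 82, 100, 121]
  TgoV ACATC/0: at [32, 44, 66] ⇒ [32, 44, 66]
  WciVI CGGC/3: at [27, 86] ⇒ [30, 89]
  VbrIV CAAA/2: at [0, 108] ⇒ [2, 110]
  SqiVI CGATGA/0: at [17] ⇒ [17]

All cut coordinates (distinct, sorted): [2, 7, 17, 30, 32, 44, 66, 82, 89, 100, 110, 121]

Fragments:
  [0,2): 2 bp
  [2,7): 5 bp
  [7,17): 10 bp
  [17,30): 13 bp
  [30,32): 2 bp
  [32,44): 12 bp
  [44,66): 22 bp
  [66,82): 16 bp
  [82,89): 7 bp
  [89,100): 11 bp
  [100,110): 10 bp
  [110,121): 11 bp
  [121,137): 16 bp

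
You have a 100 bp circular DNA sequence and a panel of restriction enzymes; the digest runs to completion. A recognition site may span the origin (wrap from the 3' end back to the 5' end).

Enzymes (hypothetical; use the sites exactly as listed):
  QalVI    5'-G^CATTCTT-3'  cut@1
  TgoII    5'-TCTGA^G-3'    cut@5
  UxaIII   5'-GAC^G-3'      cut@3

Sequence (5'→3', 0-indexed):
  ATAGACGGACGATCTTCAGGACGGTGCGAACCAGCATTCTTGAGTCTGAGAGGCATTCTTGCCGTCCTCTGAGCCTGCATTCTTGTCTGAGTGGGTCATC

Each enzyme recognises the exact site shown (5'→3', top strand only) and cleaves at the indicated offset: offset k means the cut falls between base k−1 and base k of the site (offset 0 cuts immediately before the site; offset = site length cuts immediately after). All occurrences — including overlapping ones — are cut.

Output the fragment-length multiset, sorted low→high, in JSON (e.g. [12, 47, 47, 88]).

[4,4,5,12,12,13,15,16,19]

Per-enzyme occurrences:
  QalVI (GCATTCTT, off=1): starts [33, 52, 76] → cuts [34, 53, 77]
  TgoII (TCTGAG, off=5): starts [44, 67, 85] → cuts [49, 72, 90]
  UxaIII (GACG, off=3): starts [3, 7, 19] → cuts [6, 10, 22]

Pooled cuts: [6, 10, 22, 34, 49, 53, 72, 77, 90]

Fragment lengths:
  6→10: 4 bp
  10→22: 12 bp
  22→34: 12 bp
  34→49: 15 bp
  49→53: 4 bp
  53→72: 19 bp
  72→77: 5 bp
  77→90: 13 bp
  90→6 (wrap): 100-90+6 = 16 bp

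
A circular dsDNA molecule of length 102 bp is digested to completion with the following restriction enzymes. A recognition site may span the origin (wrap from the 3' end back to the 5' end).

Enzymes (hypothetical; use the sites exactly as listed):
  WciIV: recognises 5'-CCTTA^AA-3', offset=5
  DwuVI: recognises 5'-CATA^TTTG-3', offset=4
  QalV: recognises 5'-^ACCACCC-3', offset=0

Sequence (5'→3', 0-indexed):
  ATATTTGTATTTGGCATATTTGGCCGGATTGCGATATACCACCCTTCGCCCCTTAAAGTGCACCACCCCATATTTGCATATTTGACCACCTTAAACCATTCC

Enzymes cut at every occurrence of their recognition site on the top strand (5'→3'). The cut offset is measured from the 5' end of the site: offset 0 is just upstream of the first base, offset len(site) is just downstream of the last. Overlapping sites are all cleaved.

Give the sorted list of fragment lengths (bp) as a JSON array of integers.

Scan for sites:
  WciIV CCTTAAA/5: at [50, 88] ⇒ [55, 93]
  DwuVI CATATTTG/4: at [14, 68, 76, 101] ⇒ [3, 18, 72, 80]
  QalV ACCACCC/0: at [37, 61] ⇒ [37, 61]

Pooled cuts: [3, 18, 37, 55, 61, 72, 80, 93]

Fragment lengths:
  3→18: 15 bp
  18→37: 19 bp
  37→55: 18 bp
  55→61: 6 bp
  61→72: 11 bp
  72→80: 8 bp
  80→93: 13 bp
  93→3 (wrap): 102-93+3 = 12 bp

[6,8,11,12,13,15,18,19]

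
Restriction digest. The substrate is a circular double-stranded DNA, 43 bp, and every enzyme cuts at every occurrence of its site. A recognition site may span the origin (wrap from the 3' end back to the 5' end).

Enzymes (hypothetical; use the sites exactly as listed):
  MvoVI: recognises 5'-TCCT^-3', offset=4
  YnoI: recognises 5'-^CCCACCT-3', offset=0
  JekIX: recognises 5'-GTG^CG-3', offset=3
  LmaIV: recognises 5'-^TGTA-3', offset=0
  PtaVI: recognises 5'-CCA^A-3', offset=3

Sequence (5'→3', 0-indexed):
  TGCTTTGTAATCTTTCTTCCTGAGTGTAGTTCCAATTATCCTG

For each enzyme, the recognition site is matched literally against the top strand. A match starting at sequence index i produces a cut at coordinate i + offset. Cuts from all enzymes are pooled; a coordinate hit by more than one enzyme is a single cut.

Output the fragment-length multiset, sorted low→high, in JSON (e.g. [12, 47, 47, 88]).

Site scan:
  MvoVI (TCCT, off=4): starts [17, 38] → cuts [21, 42]
  YnoI (CCCACCT, off=0): no sites
  JekIX (GTGCG, off=3): no sites
  LmaIV (TGTA, off=0): starts [5, 24] → cuts [5, 24]
  PtaVI (CCAA, off=3): starts [31] → cuts [34]

All cut coordinates (distinct, sorted): [5, 21, 24, 34, 42]

Fragment lengths:
  5→21: 16 bp
  21→24: 3 bp
  24→34: 10 bp
  34→42: 8 bp
  42→5 (wrap): 43-42+5 = 6 bp

[3,6,8,10,16]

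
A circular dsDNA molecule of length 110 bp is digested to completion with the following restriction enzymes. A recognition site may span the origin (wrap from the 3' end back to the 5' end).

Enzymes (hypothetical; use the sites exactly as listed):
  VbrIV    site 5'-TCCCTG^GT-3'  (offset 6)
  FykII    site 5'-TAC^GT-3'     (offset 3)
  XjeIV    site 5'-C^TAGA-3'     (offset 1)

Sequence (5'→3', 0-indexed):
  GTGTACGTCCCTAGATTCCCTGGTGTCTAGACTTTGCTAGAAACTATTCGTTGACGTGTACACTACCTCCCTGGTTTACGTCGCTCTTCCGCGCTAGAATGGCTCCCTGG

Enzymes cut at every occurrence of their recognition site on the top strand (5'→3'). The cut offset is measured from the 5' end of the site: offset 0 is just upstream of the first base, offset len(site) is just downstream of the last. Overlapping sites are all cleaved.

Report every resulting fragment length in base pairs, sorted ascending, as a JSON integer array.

Site scan:
  VbrIV TCCCTGGT/6: at [16, 67] ⇒ [22, 73]
  FykII TACGT/3: at [3, 76] ⇒ [6, 79]
  XjeIV CTAGA/1: at [10, 26, 36, 93] ⇒ [11, 27, 37, 94]

All cut coordinates (distinct, sorted): [6, 11, 22, 27, 37, 73, 79, 94]

Fragments:
  6→11: 5 bp
  11→22: 11 bp
  22→27: 5 bp
  27→37: 10 bp
  37→73: 36 bp
  73→79: 6 bp
  79→94: 15 bp
  94→6 (wrap): 110-94+6 = 22 bp

[5,5,6,10,11,15,22,36]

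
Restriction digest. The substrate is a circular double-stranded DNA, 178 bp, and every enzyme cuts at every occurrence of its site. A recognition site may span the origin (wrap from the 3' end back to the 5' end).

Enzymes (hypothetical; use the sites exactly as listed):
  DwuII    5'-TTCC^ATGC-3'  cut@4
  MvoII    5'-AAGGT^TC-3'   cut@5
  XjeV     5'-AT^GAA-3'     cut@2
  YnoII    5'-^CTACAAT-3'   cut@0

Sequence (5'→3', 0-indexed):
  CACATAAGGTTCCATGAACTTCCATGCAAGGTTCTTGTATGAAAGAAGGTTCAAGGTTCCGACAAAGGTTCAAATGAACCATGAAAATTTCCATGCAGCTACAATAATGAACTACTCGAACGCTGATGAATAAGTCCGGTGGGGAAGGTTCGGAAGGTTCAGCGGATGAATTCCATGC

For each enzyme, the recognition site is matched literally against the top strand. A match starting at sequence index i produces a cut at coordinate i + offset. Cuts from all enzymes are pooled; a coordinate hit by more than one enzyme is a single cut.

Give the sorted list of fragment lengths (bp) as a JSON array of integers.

[5,6,6,7,7,7,8,8,9,9,9,10,10,10,12,14,19,22]

Per-enzyme occurrences:
  DwuII TTCCATGC/4: at [19, 88, 170] ⇒ [23, 92, 174]
  MvoII AAGGTTC/5: at [5, 27, 45, 52, 64, 144, 153] ⇒ [10, 32, 50, 57, 69, 149, 158]
  XjeV ATGAA/2: at [13, 38, 73, 80, 106, 125, 165] ⇒ [15, 40, 75, 82, 108, 127, 167]
  YnoII CTACAAT/0: at [98] ⇒ [98]

Pooled cuts: [10, 15, 23, 32, 40, 50, 57, 69, 75, 82, 92, 98, 108, 127, 149, 158, 167, 174]

Fragment lengths:
  10→15: 5 bp
  15→23: 8 bp
  23→32: 9 bp
  32→40: 8 bp
  40→50: 10 bp
  50→57: 7 bp
  57→69: 12 bp
  69→75: 6 bp
  75→82: 7 bp
  82→92: 10 bp
  92→98: 6 bp
  98→108: 10 bp
  108→127: 19 bp
  127→149: 22 bp
  149→158: 9 bp
  158→167: 9 bp
  167→174: 7 bp
  174→10 (wrap): 178-174+10 = 14 bp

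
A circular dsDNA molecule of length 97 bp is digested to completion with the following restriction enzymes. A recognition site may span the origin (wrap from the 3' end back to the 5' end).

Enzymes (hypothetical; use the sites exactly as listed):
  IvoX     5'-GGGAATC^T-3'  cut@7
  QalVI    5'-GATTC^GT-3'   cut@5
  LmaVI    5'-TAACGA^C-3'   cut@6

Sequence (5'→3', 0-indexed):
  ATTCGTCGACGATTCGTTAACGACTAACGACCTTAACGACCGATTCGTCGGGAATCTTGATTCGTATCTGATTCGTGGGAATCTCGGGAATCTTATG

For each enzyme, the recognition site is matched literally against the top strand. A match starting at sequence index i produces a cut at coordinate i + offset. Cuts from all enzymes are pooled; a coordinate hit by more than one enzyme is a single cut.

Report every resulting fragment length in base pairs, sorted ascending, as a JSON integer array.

Site scan:
  IvoX (GGGAATCT, off=7): starts [49, 76, 85] → cuts [56, 83, 92]
  QalVI (GATTCGT, off=5): starts [10, 41, 58, 69, 96] → cuts [4, 15, 46, 63, 74]
  LmaVI (TAACGAC, off=6): starts [17, 24, 33] → cuts [23, 30, 39]

Pooled cuts: [4, 15, 23, 30, 39, 46, 56, 63, 74, 83, 92]

Fragment lengths:
  4→15: 11 bp
  15→23: 8 bp
  23→30: 7 bp
  30→39: 9 bp
  39→46: 7 bp
  46→56: 10 bp
  56→63: 7 bp
  63→74: 11 bp
  74→83: 9 bp
  83→92: 9 bp
  92→4 (wrap): 97-92+4 = 9 bp

[7,7,7,8,9,9,9,9,10,11,11]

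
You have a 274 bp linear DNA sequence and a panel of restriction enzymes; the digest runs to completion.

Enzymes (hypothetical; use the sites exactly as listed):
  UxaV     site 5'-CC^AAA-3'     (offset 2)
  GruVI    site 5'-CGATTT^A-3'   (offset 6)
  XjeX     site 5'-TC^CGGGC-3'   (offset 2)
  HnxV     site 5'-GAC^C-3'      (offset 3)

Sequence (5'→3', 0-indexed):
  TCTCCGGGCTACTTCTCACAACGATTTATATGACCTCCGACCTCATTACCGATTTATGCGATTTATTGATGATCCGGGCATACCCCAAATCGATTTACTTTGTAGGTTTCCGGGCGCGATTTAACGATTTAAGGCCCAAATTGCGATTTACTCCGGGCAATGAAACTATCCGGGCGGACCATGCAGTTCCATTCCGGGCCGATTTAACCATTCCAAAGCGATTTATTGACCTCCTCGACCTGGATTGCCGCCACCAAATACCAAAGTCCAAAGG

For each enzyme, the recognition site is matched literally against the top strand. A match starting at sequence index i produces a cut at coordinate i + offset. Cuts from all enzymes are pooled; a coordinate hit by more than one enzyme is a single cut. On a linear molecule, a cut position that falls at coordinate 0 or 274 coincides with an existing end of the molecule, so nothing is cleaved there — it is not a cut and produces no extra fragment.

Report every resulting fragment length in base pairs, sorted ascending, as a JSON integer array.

[4,4,5,6,7,7,7,7,7,8,9,9,9,9,10,10,10,11,12,12,12,14,14,15,16,17,23]

Per-enzyme occurrences:
  UxaV (CCAAA, off=2): starts [84, 135, 212, 253, 260, 267] → cuts [86, 137, 214, 255, 262, 269]
  GruVI (CGATTTA, off=6): starts [21, 49, 58, 90, 116, 124, 143, 199, 218] → cuts [27, 55, 64, 96, 122, 130, 149, 205, 224]
  XjeX (TCCGGGC, off=2): starts [2, 72, 108, 151, 168, 192] → cuts [4, 74, 110, 153, 170, 194]
  HnxV (GACC, off=3): starts [31, 38, 176, 227, 236] → cuts [34, 41, 179, 230, 239]

Pooled cuts: [4, 27, 34, 41, 55, 64, 74, 86, 96, 110, 122, 130, 137, 149, 153, 170, 179, 194, 205, 214, 224, 230, 239, 255, 262, 269]

Fragment lengths:
  [0,4): 4 bp
  [4,27): 23 bp
  [27,34): 7 bp
  [34,41): 7 bp
  [41,55): 14 bp
  [55,64): 9 bp
  [64,74): 10 bp
  [74,86): 12 bp
  [86,96): 10 bp
  [96,110): 14 bp
  [110,122): 12 bp
  [122,130): 8 bp
  [130,137): 7 bp
  [137,149): 12 bp
  [149,153): 4 bp
  [153,170): 17 bp
  [170,179): 9 bp
  [179,194): 15 bp
  [194,205): 11 bp
  [205,214): 9 bp
  [214,224): 10 bp
  [224,230): 6 bp
  [230,239): 9 bp
  [239,255): 16 bp
  [255,262): 7 bp
  [262,269): 7 bp
  [269,274): 5 bp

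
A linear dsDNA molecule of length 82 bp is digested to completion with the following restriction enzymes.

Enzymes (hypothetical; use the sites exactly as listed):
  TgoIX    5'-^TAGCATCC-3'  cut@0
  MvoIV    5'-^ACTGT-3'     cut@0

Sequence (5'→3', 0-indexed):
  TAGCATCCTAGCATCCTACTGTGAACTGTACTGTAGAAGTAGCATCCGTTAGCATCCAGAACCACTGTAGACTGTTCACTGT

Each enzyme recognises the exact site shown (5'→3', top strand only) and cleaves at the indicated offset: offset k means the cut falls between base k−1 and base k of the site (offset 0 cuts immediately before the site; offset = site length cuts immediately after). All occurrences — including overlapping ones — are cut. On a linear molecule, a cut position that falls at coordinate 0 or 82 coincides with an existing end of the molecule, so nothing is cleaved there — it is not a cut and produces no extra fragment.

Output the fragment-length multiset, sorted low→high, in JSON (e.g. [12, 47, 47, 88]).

Site scan:
  TgoIX TAGCATCC/0: at [0, 8, 39, 49] ⇒ [8, 39, 49] (position 0 is a terminus of the linear molecule — no cut)
  MvoIV ACTGT/0: at [17, 24, 29, 63, 70, 77] ⇒ [17, 24, 29, 63, 70, 77]

All cut coordinates (distinct, sorted): [8, 17, 24, 29, 39, 49, 63, 70, 77]

Fragment lengths:
  [0,8): 8 bp
  [8,17): 9 bp
  [17,24): 7 bp
  [24,29): 5 bp
  [29,39): 10 bp
  [39,49): 10 bp
  [49,63): 14 bp
  [63,70): 7 bp
  [70,77): 7 bp
  [77,82): 5 bp

[5,5,7,7,7,8,9,10,10,14]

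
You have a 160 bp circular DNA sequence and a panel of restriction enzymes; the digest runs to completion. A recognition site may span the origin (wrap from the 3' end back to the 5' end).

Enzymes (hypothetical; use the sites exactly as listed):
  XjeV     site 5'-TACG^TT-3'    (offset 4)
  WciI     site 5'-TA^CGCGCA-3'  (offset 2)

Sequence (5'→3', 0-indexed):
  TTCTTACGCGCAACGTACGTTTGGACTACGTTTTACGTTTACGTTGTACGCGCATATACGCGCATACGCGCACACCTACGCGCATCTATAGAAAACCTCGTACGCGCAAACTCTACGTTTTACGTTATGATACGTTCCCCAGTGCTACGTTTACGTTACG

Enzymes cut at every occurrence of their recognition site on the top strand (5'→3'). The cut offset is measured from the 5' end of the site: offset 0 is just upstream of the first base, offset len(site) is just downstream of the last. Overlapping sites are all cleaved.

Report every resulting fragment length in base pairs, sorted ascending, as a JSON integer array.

[5,5,6,6,6,7,7,8,10,10,11,12,13,15,15,24]

Per-enzyme occurrences:
  XjeV (TACGTT, off=4): starts [15, 26, 33, 39, 113, 120, 130, 145, 151, 156] → cuts [0, 19, 30, 37, 43, 117, 124, 134, 149, 155]
  WciI (TACGCGCA, off=2): starts [4, 46, 56, 64, 76, 100] → cuts [6, 48, 58, 66, 78, 102]

All cut coordinates (distinct, sorted): [0, 6, 19, 30, 37, 43, 48, 58, 66, 78, 102, 117, 124, 134, 149, 155]

Fragment lengths:
  0→6: 6 bp
  6→19: 13 bp
  19→30: 11 bp
  30→37: 7 bp
  37→43: 6 bp
  43→48: 5 bp
  48→58: 10 bp
  58→66: 8 bp
  66→78: 12 bp
  78→102: 24 bp
  102→117: 15 bp
  117→124: 7 bp
  124→134: 10 bp
  134→149: 15 bp
  149→155: 6 bp
  155→0 (wrap): 160-155+0 = 5 bp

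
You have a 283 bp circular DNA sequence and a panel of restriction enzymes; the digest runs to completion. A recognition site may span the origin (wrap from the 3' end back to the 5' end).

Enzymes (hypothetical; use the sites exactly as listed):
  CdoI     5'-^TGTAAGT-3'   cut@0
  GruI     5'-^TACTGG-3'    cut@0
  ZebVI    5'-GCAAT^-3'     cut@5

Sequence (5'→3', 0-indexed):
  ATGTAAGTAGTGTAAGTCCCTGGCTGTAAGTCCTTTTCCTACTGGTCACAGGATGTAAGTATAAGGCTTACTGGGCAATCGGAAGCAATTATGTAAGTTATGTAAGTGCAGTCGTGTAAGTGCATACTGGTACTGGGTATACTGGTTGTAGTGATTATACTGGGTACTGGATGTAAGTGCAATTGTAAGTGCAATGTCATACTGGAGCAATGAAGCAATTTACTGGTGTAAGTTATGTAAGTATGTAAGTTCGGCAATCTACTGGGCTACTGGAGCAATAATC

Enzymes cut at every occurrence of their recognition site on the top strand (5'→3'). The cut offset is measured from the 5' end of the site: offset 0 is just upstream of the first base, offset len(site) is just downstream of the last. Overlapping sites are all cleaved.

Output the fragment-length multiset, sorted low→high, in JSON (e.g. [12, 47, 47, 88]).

[1,1,2,4,5,6,6,7,7,8,8,8,9,9,9,9,10,10,11,12,12,12,12,14,14,14,15,15,15,18]

Per-enzyme occurrences:
  CdoI (TGTAAGT, off=0): starts [1, 10, 24, 53, 91, 100, 114, 171, 183, 226, 235, 243] → cuts [1, 10, 24, 53, 91, 100, 114, 171, 183, 226, 235, 243]
  GruI (TACTGG, off=0): starts [39, 68, 124, 130, 139, 157, 164, 199, 220, 259, 267] → cuts [39, 68, 124, 130, 139, 157, 164, 199, 220, 259, 267]
  ZebVI (GCAAT, off=5): starts [74, 84, 178, 190, 206, 214, 253, 274] → cuts [79, 89, 183, 195, 211, 219, 258, 279]

All cut coordinates (distinct, sorted): [1, 10, 24, 39, 53, 68, 79, 89, 91, 100, 114, 124, 130, 139, 157, 164, 171, 183, 195, 199, 211, 219, 220, 226, 235, 243, 258, 259, 267, 279]

Fragments:
  1→10: 9 bp
  10→24: 14 bp
  24→39: 15 bp
  39→53: 14 bp
  53→68: 15 bp
  68→79: 11 bp
  79→89: 10 bp
  89→91: 2 bp
  91→100: 9 bp
  100→114: 14 bp
  114→124: 10 bp
  124→130: 6 bp
  130→139: 9 bp
  139→157: 18 bp
  157→164: 7 bp
  164→171: 7 bp
  171→183: 12 bp
  183→195: 12 bp
  195→199: 4 bp
  199→211: 12 bp
  211→219: 8 bp
  219→220: 1 bp
  220→226: 6 bp
  226→235: 9 bp
  235→243: 8 bp
  243→258: 15 bp
  258→259: 1 bp
  259→267: 8 bp
  267→279: 12 bp
  279→1 (wrap): 283-279+1 = 5 bp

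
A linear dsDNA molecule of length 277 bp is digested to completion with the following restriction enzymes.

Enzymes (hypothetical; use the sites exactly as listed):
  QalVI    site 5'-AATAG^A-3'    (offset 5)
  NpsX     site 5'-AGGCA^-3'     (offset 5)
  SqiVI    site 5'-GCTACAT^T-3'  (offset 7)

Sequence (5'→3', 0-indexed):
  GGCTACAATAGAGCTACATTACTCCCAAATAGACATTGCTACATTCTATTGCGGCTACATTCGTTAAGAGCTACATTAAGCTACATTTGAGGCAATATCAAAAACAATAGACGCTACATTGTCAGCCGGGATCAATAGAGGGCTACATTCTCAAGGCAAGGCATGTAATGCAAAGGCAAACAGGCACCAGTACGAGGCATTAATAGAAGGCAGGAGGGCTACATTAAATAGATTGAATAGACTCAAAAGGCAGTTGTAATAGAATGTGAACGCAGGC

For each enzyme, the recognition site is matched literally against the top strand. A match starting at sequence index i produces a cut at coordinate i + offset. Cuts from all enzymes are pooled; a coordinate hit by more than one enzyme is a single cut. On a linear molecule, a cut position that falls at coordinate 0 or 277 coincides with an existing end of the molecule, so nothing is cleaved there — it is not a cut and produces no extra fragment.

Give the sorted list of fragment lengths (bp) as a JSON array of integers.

[5,6,7,7,8,8,8,9,9,10,10,10,10,11,12,12,12,13,13,15,15,16,16,16,19]

Scan for sites:
  QalVI (AATAGA, off=5): starts [6, 27, 105, 133, 201, 226, 235, 257] → cuts [11, 32, 110, 138, 206, 231, 240, 262]
  NpsX (AGGCA, off=5): starts [89, 153, 158, 173, 181, 194, 207, 247] → cuts [94, 158, 163, 178, 186, 199, 212, 252]
  SqiVI (GCTACATT, off=7): starts [12, 37, 53, 69, 79, 112, 141, 217] → cuts [19, 44, 60, 76, 86, 119, 148, 224]

All cut coordinates (distinct, sorted): [11, 19, 32, 44, 60, 76, 86, 94, 110, 119, 138, 148, 158, 163, 178, 186, 199, 206, 212, 224, 231, 240, 252, 262]

Fragments:
  [0,11): 11 bp
  [11,19): 8 bp
  [19,32): 13 bp
  [32,44): 12 bp
  [44,60): 16 bp
  [60,76): 16 bp
  [76,86): 10 bp
  [86,94): 8 bp
  [94,110): 16 bp
  [110,119): 9 bp
  [119,138): 19 bp
  [138,148): 10 bp
  [148,158): 10 bp
  [158,163): 5 bp
  [163,178): 15 bp
  [178,186): 8 bp
  [186,199): 13 bp
  [199,206): 7 bp
  [206,212): 6 bp
  [212,224): 12 bp
  [224,231): 7 bp
  [231,240): 9 bp
  [240,252): 12 bp
  [252,262): 10 bp
  [262,277): 15 bp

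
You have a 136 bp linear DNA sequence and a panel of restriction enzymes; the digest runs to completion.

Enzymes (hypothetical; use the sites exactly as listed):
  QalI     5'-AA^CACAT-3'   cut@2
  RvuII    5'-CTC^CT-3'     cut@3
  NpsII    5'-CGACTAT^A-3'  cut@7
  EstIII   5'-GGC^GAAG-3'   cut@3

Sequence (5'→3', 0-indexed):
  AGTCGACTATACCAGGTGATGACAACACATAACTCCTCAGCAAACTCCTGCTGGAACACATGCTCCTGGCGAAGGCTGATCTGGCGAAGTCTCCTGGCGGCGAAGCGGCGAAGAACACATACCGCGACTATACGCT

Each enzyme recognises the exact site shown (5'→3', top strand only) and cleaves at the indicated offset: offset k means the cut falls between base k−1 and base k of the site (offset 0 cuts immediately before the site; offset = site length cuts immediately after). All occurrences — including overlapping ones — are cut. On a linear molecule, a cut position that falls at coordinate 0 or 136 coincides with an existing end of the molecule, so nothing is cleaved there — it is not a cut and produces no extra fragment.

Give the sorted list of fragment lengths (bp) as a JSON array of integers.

Site scan:
  QalI (AACACAT, off=2): starts [23, 54, 113] → cuts [25, 56, 115]
  RvuII (CTCCT, off=3): starts [32, 44, 62, 90] → cuts [35, 47, 65, 93]
  NpsII (CGACTATA, off=7): starts [3, 124] → cuts [10, 131]
  EstIII (GGCGAAG, off=3): starts [67, 82, 98, 106] → cuts [70, 85, 101, 109]

All cut coordinates (distinct, sorted): [10, 25, 35, 47, 56, 65, 70, 85, 93, 101, 109, 115, 131]

Fragment lengths:
  [0,10): 10 bp
  [10,25): 15 bp
  [25,35): 10 bp
  [35,47): 12 bp
  [47,56): 9 bp
  [56,65): 9 bp
  [65,70): 5 bp
  [70,85): 15 bp
  [85,93): 8 bp
  [93,101): 8 bp
  [101,109): 8 bp
  [109,115): 6 bp
  [115,131): 16 bp
  [131,136): 5 bp

[5,5,6,8,8,8,9,9,10,10,12,15,15,16]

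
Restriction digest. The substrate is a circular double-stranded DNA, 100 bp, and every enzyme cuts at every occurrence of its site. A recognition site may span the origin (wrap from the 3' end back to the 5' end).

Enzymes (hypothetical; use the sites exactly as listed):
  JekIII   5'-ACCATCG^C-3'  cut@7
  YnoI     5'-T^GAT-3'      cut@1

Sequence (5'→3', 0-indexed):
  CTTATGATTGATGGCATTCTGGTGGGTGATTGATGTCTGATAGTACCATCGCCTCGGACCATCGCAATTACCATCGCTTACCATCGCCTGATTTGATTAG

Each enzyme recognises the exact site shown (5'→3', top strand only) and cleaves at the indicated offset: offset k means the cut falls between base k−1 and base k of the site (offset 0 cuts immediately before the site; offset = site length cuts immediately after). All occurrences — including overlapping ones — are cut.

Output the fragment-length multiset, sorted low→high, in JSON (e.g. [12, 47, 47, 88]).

[3,4,4,5,7,10,11,12,13,13,18]

Site scan:
  JekIII ACCATCGC/7: at [44, 57, 69, 79] ⇒ [51, 64, 76, 86]
  YnoI TGAT/1: at [4, 8, 26, 30, 37, 88, 93] ⇒ [5, 9, 27, 31, 38, 89, 94]

All cut coordinates (distinct, sorted): [5, 9, 27, 31, 38, 51, 64, 76, 86, 89, 94]

Fragments:
  5→9: 4 bp
  9→27: 18 bp
  27→31: 4 bp
  31→38: 7 bp
  38→51: 13 bp
  51→64: 13 bp
  64→76: 12 bp
  76→86: 10 bp
  86→89: 3 bp
  89→94: 5 bp
  94→5 (wrap): 100-94+5 = 11 bp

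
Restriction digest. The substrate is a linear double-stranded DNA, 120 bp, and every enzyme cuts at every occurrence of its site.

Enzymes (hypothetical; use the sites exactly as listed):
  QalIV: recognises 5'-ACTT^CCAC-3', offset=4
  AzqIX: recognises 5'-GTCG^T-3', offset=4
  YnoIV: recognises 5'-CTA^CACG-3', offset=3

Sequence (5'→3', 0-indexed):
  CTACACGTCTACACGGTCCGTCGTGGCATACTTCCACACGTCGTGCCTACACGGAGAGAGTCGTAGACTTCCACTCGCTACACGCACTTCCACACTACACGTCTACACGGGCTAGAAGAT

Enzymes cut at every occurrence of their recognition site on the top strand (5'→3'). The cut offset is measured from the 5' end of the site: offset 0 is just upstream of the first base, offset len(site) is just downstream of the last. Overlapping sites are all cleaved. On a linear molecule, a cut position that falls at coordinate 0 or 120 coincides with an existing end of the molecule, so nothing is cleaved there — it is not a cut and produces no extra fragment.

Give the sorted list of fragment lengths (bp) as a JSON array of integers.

Per-enzyme occurrences:
  QalIV (ACTTCCAC, off=4): starts [29, 66, 85] → cuts [33, 70, 89]
  AzqIX (GTCGT, off=4): starts [19, 39, 59] → cuts [23, 43, 63]
  YnoIV (CTACACG, off=3): starts [0, 8, 46, 77, 94, 102] → cuts [3, 11, 49, 80, 97, 105]

All cut coordinates (distinct, sorted): [3, 11, 23, 33, 43, 49, 63, 70, 80, 89, 97, 105]

Fragments:
  [0,3): 3 bp
  [3,11): 8 bp
  [11,23): 12 bp
  [23,33): 10 bp
  [33,43): 10 bp
  [43,49): 6 bp
  [49,63): 14 bp
  [63,70): 7 bp
  [70,80): 10 bp
  [80,89): 9 bp
  [89,97): 8 bp
  [97,105): 8 bp
  [105,120): 15 bp

[3,6,7,8,8,8,9,10,10,10,12,14,15]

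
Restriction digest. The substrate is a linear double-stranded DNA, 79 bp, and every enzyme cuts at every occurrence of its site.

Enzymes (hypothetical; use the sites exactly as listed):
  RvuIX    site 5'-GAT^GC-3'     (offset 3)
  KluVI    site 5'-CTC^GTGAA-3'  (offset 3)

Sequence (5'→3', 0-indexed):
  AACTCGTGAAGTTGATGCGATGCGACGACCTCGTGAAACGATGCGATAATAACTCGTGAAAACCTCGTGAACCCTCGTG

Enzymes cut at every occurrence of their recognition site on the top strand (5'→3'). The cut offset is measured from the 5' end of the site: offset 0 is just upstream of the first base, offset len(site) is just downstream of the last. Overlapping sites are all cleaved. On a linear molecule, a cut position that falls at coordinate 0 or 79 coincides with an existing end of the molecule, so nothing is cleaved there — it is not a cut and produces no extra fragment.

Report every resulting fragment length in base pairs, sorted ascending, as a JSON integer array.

[5,5,10,11,11,11,13,13]

Per-enzyme occurrences:
  RvuIX GATGC/3: at [13, 18, 39] ⇒ [16, 21, 42]
  KluVI CTCGTGAA/3: at [2, 29, 52, 63] ⇒ [5, 32, 55, 66]

All cut coordinates (distinct, sorted): [5, 16, 21, 32, 42, 55, 66]

Fragments:
  [0,5): 5 bp
  [5,16): 11 bp
  [16,21): 5 bp
  [21,32): 11 bp
  [32,42): 10 bp
  [42,55): 13 bp
  [55,66): 11 bp
  [66,79): 13 bp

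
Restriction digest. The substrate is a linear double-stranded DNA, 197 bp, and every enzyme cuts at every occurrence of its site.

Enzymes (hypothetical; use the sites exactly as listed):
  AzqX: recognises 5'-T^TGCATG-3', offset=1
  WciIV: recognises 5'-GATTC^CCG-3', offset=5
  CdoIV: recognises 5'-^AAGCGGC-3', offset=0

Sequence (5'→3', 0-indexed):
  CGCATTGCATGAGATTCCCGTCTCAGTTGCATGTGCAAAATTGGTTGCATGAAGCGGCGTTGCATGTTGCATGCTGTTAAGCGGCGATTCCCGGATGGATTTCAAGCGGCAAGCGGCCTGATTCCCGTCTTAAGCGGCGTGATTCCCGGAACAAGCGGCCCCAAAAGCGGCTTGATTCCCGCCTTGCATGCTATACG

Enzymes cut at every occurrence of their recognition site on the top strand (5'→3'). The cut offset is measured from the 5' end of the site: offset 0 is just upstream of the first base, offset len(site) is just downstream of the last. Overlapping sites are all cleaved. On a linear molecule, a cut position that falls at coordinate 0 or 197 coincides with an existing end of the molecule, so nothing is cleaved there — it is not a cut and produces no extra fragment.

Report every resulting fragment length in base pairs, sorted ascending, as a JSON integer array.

[5,6,6,7,7,7,7,9,10,11,12,12,12,13,13,14,14,14,18]

Scan for sites:
  AzqX (TTGCATG, off=1): starts [4, 26, 44, 59, 66, 183] → cuts [5, 27, 45, 60, 67, 184]
  WciIV (GATTCCCG, off=5): starts [12, 85, 119, 140, 173] → cuts [17, 90, 124, 145, 178]
  CdoIV (AAGCGGC, off=0): starts [51, 78, 103, 110, 131, 152, 164] → cuts [51, 78, 103, 110, 131, 152, 164]

Pooled cuts: [5, 17, 27, 45, 51, 60, 67, 78, 90, 103, 110, 124, 131, 145, 152, 164, 178, 184]

Fragments:
  [0,5): 5 bp
  [5,17): 12 bp
  [17,27): 10 bp
  [27,45): 18 bp
  [45,51): 6 bp
  [51,60): 9 bp
  [60,67): 7 bp
  [67,78): 11 bp
  [78,90): 12 bp
  [90,103): 13 bp
  [103,110): 7 bp
  [110,124): 14 bp
  [124,131): 7 bp
  [131,145): 14 bp
  [145,152): 7 bp
  [152,164): 12 bp
  [164,178): 14 bp
  [178,184): 6 bp
  [184,197): 13 bp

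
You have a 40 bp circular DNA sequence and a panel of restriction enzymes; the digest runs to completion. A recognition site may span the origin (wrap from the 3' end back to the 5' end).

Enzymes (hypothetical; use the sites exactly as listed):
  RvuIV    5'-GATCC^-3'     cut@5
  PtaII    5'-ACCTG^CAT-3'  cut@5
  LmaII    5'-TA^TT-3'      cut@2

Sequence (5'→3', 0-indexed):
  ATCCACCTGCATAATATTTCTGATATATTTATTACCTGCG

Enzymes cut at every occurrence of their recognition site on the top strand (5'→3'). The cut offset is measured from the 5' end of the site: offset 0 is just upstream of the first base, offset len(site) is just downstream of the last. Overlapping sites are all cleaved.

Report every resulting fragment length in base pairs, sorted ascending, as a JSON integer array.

Per-enzyme occurrences:
  RvuIV (GATCC, off=5): starts [39] → cuts [4]
  PtaII (ACCTGCAT, off=5): starts [4] → cuts [9]
  LmaII (TATT, off=2): starts [14, 25, 29] → cuts [16, 27, 31]

Pooled cuts: [4, 9, 16, 27, 31]

Fragment lengths:
  4→9: 5 bp
  9→16: 7 bp
  16→27: 11 bp
  27→31: 4 bp
  31→4 (wrap): 40-31+4 = 13 bp

[4,5,7,11,13]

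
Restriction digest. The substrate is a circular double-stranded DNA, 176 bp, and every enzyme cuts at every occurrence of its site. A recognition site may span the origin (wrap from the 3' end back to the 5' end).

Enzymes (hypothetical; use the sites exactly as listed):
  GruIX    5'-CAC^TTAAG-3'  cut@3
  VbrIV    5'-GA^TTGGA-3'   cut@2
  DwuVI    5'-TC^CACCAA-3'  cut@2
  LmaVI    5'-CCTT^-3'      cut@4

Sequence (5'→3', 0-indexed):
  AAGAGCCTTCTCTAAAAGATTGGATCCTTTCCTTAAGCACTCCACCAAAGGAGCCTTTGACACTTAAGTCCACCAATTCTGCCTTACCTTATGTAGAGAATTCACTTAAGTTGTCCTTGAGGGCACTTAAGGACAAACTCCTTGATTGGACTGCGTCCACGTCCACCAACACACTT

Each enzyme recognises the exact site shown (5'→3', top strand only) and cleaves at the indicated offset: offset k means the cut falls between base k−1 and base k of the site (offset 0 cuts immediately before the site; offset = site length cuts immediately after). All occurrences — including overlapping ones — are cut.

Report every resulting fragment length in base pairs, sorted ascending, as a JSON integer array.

[2,5,5,6,7,8,8,10,10,11,11,13,15,15,15,17,18]

Scan for sites:
  GruIX CACTTAAG/3: at [60, 102, 123, 171] ⇒ [63, 105, 126, 174]
  VbrIV GATTGGA/2: at [17, 143] ⇒ [19, 145]
  DwuVI TCCACCAA/2: at [40, 68, 161] ⇒ [42, 70, 163]
  LmaVI CCTT/4: at [5, 25, 30, 53, 81, 86, 114, 139] ⇒ [9, 29, 34, 57, 85, 90, 118, 143]

All cut coordinates (distinct, sorted): [9, 19, 29, 34, 42, 57, 63, 70, 85, 90, 105, 118, 126, 143, 145, 163, 174]

Fragment lengths:
  9→19: 10 bp
  19→29: 10 bp
  29→34: 5 bp
  34→42: 8 bp
  42→57: 15 bp
  57→63: 6 bp
  63→70: 7 bp
  70→85: 15 bp
  85→90: 5 bp
  90→105: 15 bp
  105→118: 13 bp
  118→126: 8 bp
  126→143: 17 bp
  143→145: 2 bp
  145→163: 18 bp
  163→174: 11 bp
  174→9 (wrap): 176-174+9 = 11 bp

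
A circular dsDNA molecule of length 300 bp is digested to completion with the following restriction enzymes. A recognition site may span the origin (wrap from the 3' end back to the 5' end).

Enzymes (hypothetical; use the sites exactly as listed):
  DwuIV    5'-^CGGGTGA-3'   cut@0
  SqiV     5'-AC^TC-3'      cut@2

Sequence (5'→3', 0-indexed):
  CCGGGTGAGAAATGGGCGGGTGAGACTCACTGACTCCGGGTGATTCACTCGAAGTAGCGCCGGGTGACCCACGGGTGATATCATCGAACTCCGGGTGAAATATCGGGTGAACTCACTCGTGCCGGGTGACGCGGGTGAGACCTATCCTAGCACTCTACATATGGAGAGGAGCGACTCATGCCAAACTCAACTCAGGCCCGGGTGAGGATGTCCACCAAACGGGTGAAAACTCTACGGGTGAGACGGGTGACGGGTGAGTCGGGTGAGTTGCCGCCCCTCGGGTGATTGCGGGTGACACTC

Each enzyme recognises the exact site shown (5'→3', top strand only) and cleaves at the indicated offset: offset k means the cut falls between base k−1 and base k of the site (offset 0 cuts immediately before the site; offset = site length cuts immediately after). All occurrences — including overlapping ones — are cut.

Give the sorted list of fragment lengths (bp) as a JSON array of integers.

Scan for sites:
  DwuIV CGGGTGA/0: at [1, 16, 36, 60, 71, 91, 103, 122, 131, 198, 219, 234, 243, 250, 259, 278, 288] ⇒ [1, 16, 36, 60, 71, 91, 103, 122, 131, 198, 219, 234, 243, 250, 259, 278, 288]
  SqiV ACTC/2: at [24, 32, 46, 87, 110, 114, 151, 173, 184, 189, 228, 296] ⇒ [26, 34, 48, 89, 112, 116, 153, 175, 186, 191, 230, 298]

Pooled cuts: [1, 16, 26, 34, 36, 48, 60, 71, 89, 91, 103, 112, 116, 122, 131, 153, 175, 186, 191, 198, 219, 230, 234, 243, 250, 259, 278, 288, 298]

Fragment lengths:
  1→16: 15 bp
  16→26: 10 bp
  26→34: 8 bp
  34→36: 2 bp
  36→48: 12 bp
  48→60: 12 bp
  60→71: 11 bp
  71→89: 18 bp
  89→91: 2 bp
  91→103: 12 bp
  103→112: 9 bp
  112→116: 4 bp
  116→122: 6 bp
  122→131: 9 bp
  131→153: 22 bp
  153→175: 22 bp
  175→186: 11 bp
  186→191: 5 bp
  191→198: 7 bp
  198→219: 21 bp
  219→230: 11 bp
  230→234: 4 bp
  234→243: 9 bp
  243→250: 7 bp
  250→259: 9 bp
  259→278: 19 bp
  278→288: 10 bp
  288→298: 10 bp
  298→1 (wrap): 300-298+1 = 3 bp

[2,2,3,4,4,5,6,7,7,8,9,9,9,9,10,10,10,11,11,11,12,12,12,15,18,19,21,22,22]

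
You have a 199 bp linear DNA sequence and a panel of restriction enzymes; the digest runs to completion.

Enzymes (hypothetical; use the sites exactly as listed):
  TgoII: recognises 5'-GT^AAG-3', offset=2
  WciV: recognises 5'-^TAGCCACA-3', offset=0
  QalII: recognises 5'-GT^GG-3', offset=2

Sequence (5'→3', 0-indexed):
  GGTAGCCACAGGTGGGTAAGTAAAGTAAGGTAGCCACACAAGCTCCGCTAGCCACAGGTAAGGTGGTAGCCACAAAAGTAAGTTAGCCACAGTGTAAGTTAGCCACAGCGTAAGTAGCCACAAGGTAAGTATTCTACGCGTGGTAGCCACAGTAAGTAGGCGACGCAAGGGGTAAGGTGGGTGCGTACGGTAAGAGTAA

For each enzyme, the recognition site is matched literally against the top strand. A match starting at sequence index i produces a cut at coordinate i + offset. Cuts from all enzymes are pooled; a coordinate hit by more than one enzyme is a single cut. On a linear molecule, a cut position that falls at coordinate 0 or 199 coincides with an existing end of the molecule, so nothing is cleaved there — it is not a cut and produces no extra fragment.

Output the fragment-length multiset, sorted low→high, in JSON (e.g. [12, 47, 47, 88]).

Site scan:
  TgoII GTAAG/2: at [15, 24, 57, 77, 93, 109, 124, 151, 171, 189] ⇒ [17, 26, 59, 79, 95, 111, 126, 153, 173, 191]
  WciV TAGCCACA/0: at [2, 30, 48, 66, 83, 99, 114, 143] ⇒ [2, 30, 48, 66, 83, 99, 114, 143]
  QalII GTGG/2: at [11, 62, 139, 176] ⇒ [13, 64, 141, 178]

Pooled cuts: [2, 13, 17, 26, 30, 48, 59, 64, 66, 79, 83, 95, 99, 111, 114, 126, 141, 143, 153, 173, 178, 191]

Fragments:
  [0,2): 2 bp
  [2,13): 11 bp
  [13,17): 4 bp
  [17,26): 9 bp
  [26,30): 4 bp
  [30,48): 18 bp
  [48,59): 11 bp
  [59,64): 5 bp
  [64,66): 2 bp
  [66,79): 13 bp
  [79,83): 4 bp
  [83,95): 12 bp
  [95,99): 4 bp
  [99,111): 12 bp
  [111,114): 3 bp
  [114,126): 12 bp
  [126,141): 15 bp
  [141,143): 2 bp
  [143,153): 10 bp
  [153,173): 20 bp
  [173,178): 5 bp
  [178,191): 13 bp
  [191,199): 8 bp

[2,2,2,3,4,4,4,4,5,5,8,9,10,11,11,12,12,12,13,13,15,18,20]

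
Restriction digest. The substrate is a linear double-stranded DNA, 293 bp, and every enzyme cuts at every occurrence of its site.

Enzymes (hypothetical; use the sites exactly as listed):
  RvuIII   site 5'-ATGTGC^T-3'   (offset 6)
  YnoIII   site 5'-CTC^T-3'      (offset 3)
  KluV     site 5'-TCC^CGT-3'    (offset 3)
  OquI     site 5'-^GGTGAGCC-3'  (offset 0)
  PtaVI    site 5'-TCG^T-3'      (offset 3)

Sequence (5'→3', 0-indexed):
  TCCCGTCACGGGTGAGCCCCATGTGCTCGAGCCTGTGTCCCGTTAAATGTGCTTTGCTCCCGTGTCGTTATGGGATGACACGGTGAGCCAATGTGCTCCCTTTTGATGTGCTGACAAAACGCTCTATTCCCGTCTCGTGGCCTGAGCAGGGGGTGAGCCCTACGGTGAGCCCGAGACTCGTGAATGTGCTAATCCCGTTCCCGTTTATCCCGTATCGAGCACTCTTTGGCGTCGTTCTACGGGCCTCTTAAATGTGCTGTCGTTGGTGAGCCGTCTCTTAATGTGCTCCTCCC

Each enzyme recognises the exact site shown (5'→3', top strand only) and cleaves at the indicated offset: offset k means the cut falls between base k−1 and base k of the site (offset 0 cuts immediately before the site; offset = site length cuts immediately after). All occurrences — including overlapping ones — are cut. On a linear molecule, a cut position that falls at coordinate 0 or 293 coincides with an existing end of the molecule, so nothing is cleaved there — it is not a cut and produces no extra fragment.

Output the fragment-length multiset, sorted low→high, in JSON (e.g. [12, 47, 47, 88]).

Per-enzyme occurrences:
  RvuIII ATGTGCT/6: at [20, 46, 90, 105, 183, 251, 280] ⇒ [26, 52, 96, 111, 189, 257, 286]
  YnoIII CTCT/3: at [121, 221, 244, 274] ⇒ [124, 224, 247, 277]
  KluV TCCCGT/3: at [0, 37, 57, 127, 192, 198, 207] ⇒ [3, 40, 60, 130, 195, 201, 210]
  OquI GGTGAGCC/0: at [10, 81, 151, 163, 264] ⇒ [10, 81, 151, 163, 264]
  PtaVI TCGT/3: at [64, 134, 177, 231, 259] ⇒ [67, 137, 180, 234, 262]

All cut coordinates (distinct, sorted): [3, 10, 26, 40, 52, 60, 67, 81, 96, 111, 124, 130, 137, 151, 163, 180, 189, 195, 201, 210, 224, 234, 247, 257, 262, 264, 277, 286]

Fragment lengths:
  [0,3): 3 bp
  [3,10): 7 bp
  [10,26): 16 bp
  [26,40): 14 bp
  [40,52): 12 bp
  [52,60): 8 bp
  [60,67): 7 bp
  [67,81): 14 bp
  [81,96): 15 bp
  [96,111): 15 bp
  [111,124): 13 bp
  [124,130): 6 bp
  [130,137): 7 bp
  [137,151): 14 bp
  [151,163): 12 bp
  [163,180): 17 bp
  [180,189): 9 bp
  [189,195): 6 bp
  [195,201): 6 bp
  [201,210): 9 bp
  [210,224): 14 bp
  [224,234): 10 bp
  [234,247): 13 bp
  [247,257): 10 bp
  [257,262): 5 bp
  [262,264): 2 bp
  [264,277): 13 bp
  [277,286): 9 bp
  [286,293): 7 bp

[2,3,5,6,6,6,7,7,7,7,8,9,9,9,10,10,12,12,13,13,13,14,14,14,14,15,15,16,17]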